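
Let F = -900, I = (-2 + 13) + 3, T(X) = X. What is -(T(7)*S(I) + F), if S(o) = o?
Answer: 802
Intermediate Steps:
I = 14 (I = 11 + 3 = 14)
-(T(7)*S(I) + F) = -(7*14 - 900) = -(98 - 900) = -1*(-802) = 802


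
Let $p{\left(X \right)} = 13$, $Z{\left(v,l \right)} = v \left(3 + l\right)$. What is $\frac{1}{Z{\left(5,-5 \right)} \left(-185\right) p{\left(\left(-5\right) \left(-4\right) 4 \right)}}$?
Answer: $\frac{1}{24050} \approx 4.158 \cdot 10^{-5}$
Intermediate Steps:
$\frac{1}{Z{\left(5,-5 \right)} \left(-185\right) p{\left(\left(-5\right) \left(-4\right) 4 \right)}} = \frac{1}{5 \left(3 - 5\right) \left(-185\right) 13} = \frac{1}{5 \left(-2\right) \left(-185\right) 13} = \frac{1}{\left(-10\right) \left(-185\right) 13} = \frac{1}{1850 \cdot 13} = \frac{1}{24050}$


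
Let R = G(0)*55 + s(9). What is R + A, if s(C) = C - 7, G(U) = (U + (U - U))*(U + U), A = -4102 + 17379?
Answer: 13279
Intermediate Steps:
A = 13277
G(U) = 2*U² (G(U) = (U + 0)*(2*U) = U*(2*U) = 2*U²)
s(C) = -7 + C
R = 2 (R = (2*0²)*55 + (-7 + 9) = (2*0)*55 + 2 = 0*55 + 2 = 0 + 2 = 2)
R + A = 2 + 13277 = 13279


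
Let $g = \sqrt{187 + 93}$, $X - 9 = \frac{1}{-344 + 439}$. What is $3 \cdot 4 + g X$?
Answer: $12 + \frac{1712 \sqrt{70}}{95} \approx 162.77$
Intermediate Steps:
$X = \frac{856}{95}$ ($X = 9 + \frac{1}{-344 + 439} = 9 + \frac{1}{95} = \frac{856}{95} \approx 9.0105$)
$g = 2 \sqrt{70}$ ($g = \sqrt{280} = 2 \sqrt{70} \approx 16.733$)
$3 \cdot 4 + g X = 3 \cdot 4 + 2 \sqrt{70} \cdot \frac{856}{95} = 12 + \frac{1712 \sqrt{70}}{95}$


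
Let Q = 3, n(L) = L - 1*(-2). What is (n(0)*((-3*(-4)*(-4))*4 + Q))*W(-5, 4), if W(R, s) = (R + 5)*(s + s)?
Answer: 0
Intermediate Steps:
n(L) = 2 + L (n(L) = L + 2 = 2 + L)
W(R, s) = 2*s*(5 + R) (W(R, s) = (5 + R)*(2*s) = 2*s*(5 + R))
(n(0)*((-3*(-4)*(-4))*4 + Q))*W(-5, 4) = ((2 + 0)*((-3*(-4)*(-4))*4 + 3))*(2*4*(5 - 5)) = (2*((12*(-4))*4 + 3))*(2*4*0) = (2*(-48*4 + 3))*0 = (2*(-192 + 3))*0 = (2*(-189))*0 = -378*0 = 0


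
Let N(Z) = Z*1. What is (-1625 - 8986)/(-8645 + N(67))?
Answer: 10611/8578 ≈ 1.2370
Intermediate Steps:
N(Z) = Z
(-1625 - 8986)/(-8645 + N(67)) = (-1625 - 8986)/(-8645 + 67) = -10611/(-8578) = -10611*(-1/8578) = 10611/8578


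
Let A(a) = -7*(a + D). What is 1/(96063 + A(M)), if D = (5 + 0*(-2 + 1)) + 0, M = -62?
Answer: 1/96462 ≈ 1.0367e-5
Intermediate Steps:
D = 5 (D = (5 + 0*(-1)) + 0 = (5 + 0) + 0 = 5 + 0 = 5)
A(a) = -35 - 7*a (A(a) = -7*(a + 5) = -7*(5 + a) = -35 - 7*a)
1/(96063 + A(M)) = 1/(96063 + (-35 - 7*(-62))) = 1/(96063 + (-35 + 434)) = 1/(96063 + 399) = 1/96462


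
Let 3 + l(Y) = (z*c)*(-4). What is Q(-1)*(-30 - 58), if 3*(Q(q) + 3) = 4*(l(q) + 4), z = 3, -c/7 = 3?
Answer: -88264/3 ≈ -29421.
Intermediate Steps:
c = -21 (c = -7*3 = -21)
l(Y) = 249 (l(Y) = -3 + (3*(-21))*(-4) = -3 - 63*(-4) = -3 + 252 = 249)
Q(q) = 1003/3 (Q(q) = -3 + (4*(249 + 4))/3 = -3 + (4*253)/3 = -3 + (⅓)*1012 = -3 + 1012/3 = 1003/3)
Q(-1)*(-30 - 58) = 1003*(-30 - 58)/3 = (1003/3)*(-88) = -88264/3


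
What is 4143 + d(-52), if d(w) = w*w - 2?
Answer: 6845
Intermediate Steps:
d(w) = -2 + w² (d(w) = w² - 2 = -2 + w²)
4143 + d(-52) = 4143 + (-2 + (-52)²) = 4143 + (-2 + 2704) = 4143 + 2702 = 6845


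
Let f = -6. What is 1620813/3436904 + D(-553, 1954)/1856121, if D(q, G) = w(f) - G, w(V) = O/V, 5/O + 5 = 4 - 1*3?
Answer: 1125641269492/2392241133519 ≈ 0.47054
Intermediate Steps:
O = -5/4 (O = 5/(-5 + (4 - 1*3)) = 5/(-5 + (4 - 3)) = 5/(-5 + 1) = 5/(-4) = 5*(-¼) = -5/4 ≈ -1.2500)
w(V) = -5/(4*V)
D(q, G) = 5/24 - G (D(q, G) = -5/4/(-6) - G = -5/4*(-⅙) - G = 5/24 - G)
1620813/3436904 + D(-553, 1954)/1856121 = 1620813/3436904 + (5/24 - 1*1954)/1856121 = 1620813*(1/3436904) + (5/24 - 1954)*(1/1856121) = 1620813/3436904 - 46891/24*1/1856121 = 1620813/3436904 - 46891/44546904 = 1125641269492/2392241133519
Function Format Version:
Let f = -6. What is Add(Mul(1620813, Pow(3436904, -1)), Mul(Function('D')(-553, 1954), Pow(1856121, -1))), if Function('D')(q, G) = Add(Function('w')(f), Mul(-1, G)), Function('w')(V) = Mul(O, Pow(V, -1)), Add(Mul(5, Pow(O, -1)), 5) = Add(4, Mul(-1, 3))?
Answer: Rational(1125641269492, 2392241133519) ≈ 0.47054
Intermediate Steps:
O = Rational(-5, 4) (O = Mul(5, Pow(Add(-5, Add(4, Mul(-1, 3))), -1)) = Mul(5, Pow(Add(-5, Add(4, -3)), -1)) = Mul(5, Pow(Add(-5, 1), -1)) = Mul(5, Pow(-4, -1)) = Mul(5, Rational(-1, 4)) = Rational(-5, 4) ≈ -1.2500)
Function('w')(V) = Mul(Rational(-5, 4), Pow(V, -1))
Function('D')(q, G) = Add(Rational(5, 24), Mul(-1, G)) (Function('D')(q, G) = Add(Mul(Rational(-5, 4), Pow(-6, -1)), Mul(-1, G)) = Add(Mul(Rational(-5, 4), Rational(-1, 6)), Mul(-1, G)) = Add(Rational(5, 24), Mul(-1, G)))
Add(Mul(1620813, Pow(3436904, -1)), Mul(Function('D')(-553, 1954), Pow(1856121, -1))) = Add(Mul(1620813, Pow(3436904, -1)), Mul(Add(Rational(5, 24), Mul(-1, 1954)), Pow(1856121, -1))) = Add(Mul(1620813, Rational(1, 3436904)), Mul(Add(Rational(5, 24), -1954), Rational(1, 1856121))) = Add(Rational(1620813, 3436904), Mul(Rational(-46891, 24), Rational(1, 1856121))) = Add(Rational(1620813, 3436904), Rational(-46891, 44546904)) = Rational(1125641269492, 2392241133519)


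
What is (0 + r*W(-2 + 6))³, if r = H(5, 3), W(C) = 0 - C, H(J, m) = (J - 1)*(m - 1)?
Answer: -32768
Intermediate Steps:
H(J, m) = (-1 + J)*(-1 + m)
W(C) = -C
r = 8 (r = 1 - 1*5 - 1*3 + 5*3 = 1 - 5 - 3 + 15 = 8)
(0 + r*W(-2 + 6))³ = (0 + 8*(-(-2 + 6)))³ = (0 + 8*(-1*4))³ = (0 + 8*(-4))³ = (0 - 32)³ = (-32)³ = -32768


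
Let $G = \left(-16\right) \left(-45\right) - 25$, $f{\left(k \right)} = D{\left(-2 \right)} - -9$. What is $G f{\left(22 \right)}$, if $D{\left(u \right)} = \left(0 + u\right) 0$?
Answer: $6255$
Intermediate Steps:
$D{\left(u \right)} = 0$ ($D{\left(u \right)} = u 0 = 0$)
$f{\left(k \right)} = 9$ ($f{\left(k \right)} = 0 - -9 = 0 + 9 = 9$)
$G = 695$ ($G = 720 - 25 = 695$)
$G f{\left(22 \right)} = 695 \cdot 9 = 6255$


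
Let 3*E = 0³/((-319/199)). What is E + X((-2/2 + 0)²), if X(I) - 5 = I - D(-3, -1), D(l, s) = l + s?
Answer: 10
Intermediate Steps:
X(I) = 9 + I (X(I) = 5 + (I - (-3 - 1)) = 5 + (I - 1*(-4)) = 5 + (I + 4) = 5 + (4 + I) = 9 + I)
E = 0 (E = (0³/((-319/199)))/3 = (0/((-319*1/199)))/3 = (0/(-319/199))/3 = (0*(-199/319))/3 = (⅓)*0 = 0)
E + X((-2/2 + 0)²) = 0 + (9 + (-2/2 + 0)²) = 0 + (9 + (-2*½ + 0)²) = 0 + (9 + (-1 + 0)²) = 0 + (9 + (-1)²) = 0 + (9 + 1) = 0 + 10 = 10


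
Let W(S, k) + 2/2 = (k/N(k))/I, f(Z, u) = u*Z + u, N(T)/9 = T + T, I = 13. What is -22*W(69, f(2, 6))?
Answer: 2563/117 ≈ 21.906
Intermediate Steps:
N(T) = 18*T (N(T) = 9*(T + T) = 9*(2*T) = 18*T)
f(Z, u) = u + Z*u (f(Z, u) = Z*u + u = u + Z*u)
W(S, k) = -233/234 (W(S, k) = -1 + (k/((18*k)))/13 = -1 + (k*(1/(18*k)))*(1/13) = -1 + (1/18)*(1/13) = -1 + 1/234 = -233/234)
-22*W(69, f(2, 6)) = -22*(-233/234) = 2563/117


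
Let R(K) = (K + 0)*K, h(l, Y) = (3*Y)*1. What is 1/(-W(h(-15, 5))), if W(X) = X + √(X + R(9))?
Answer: -5/43 + 4*√6/129 ≈ -0.040326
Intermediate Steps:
h(l, Y) = 3*Y
R(K) = K² (R(K) = K*K = K²)
W(X) = X + √(81 + X) (W(X) = X + √(X + 9²) = X + √(X + 81) = X + √(81 + X))
1/(-W(h(-15, 5))) = 1/(-(3*5 + √(81 + 3*5))) = 1/(-(15 + √(81 + 15))) = 1/(-(15 + √96)) = 1/(-(15 + 4*√6)) = 1/(-15 - 4*√6)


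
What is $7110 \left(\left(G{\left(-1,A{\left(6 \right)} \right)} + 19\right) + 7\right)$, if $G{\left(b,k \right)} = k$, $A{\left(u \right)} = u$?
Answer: $227520$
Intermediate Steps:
$7110 \left(\left(G{\left(-1,A{\left(6 \right)} \right)} + 19\right) + 7\right) = 7110 \left(\left(6 + 19\right) + 7\right) = 7110 \left(25 + 7\right) = 7110 \cdot 32 = 227520$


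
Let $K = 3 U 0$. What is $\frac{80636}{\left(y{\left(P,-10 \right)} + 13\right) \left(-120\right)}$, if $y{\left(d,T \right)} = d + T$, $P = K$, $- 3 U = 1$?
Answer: $- \frac{20159}{90} \approx -223.99$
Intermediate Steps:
$U = - \frac{1}{3}$ ($U = \left(- \frac{1}{3}\right) 1 = - \frac{1}{3} \approx -0.33333$)
$K = 0$ ($K = 3 \left(- \frac{1}{3}\right) 0 = \left(-1\right) 0 = 0$)
$P = 0$
$y{\left(d,T \right)} = T + d$
$\frac{80636}{\left(y{\left(P,-10 \right)} + 13\right) \left(-120\right)} = \frac{80636}{\left(\left(-10 + 0\right) + 13\right) \left(-120\right)} = \frac{80636}{\left(-10 + 13\right) \left(-120\right)} = \frac{80636}{3 \left(-120\right)} = \frac{80636}{-360} = 80636 \left(- \frac{1}{360}\right) = - \frac{20159}{90}$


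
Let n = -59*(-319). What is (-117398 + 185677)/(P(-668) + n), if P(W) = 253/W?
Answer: 45610372/12572175 ≈ 3.6279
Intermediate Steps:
n = 18821
(-117398 + 185677)/(P(-668) + n) = (-117398 + 185677)/(253/(-668) + 18821) = 68279/(253*(-1/668) + 18821) = 68279/(-253/668 + 18821) = 68279/(12572175/668) = 68279*(668/12572175) = 45610372/12572175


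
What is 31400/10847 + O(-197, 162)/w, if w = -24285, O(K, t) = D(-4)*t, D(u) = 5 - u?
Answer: 248911358/87806465 ≈ 2.8348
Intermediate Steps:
O(K, t) = 9*t (O(K, t) = (5 - 1*(-4))*t = (5 + 4)*t = 9*t)
31400/10847 + O(-197, 162)/w = 31400/10847 + (9*162)/(-24285) = 31400*(1/10847) + 1458*(-1/24285) = 31400/10847 - 486/8095 = 248911358/87806465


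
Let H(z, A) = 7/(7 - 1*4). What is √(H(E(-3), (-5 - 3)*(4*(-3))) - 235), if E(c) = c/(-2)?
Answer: I*√2094/3 ≈ 15.253*I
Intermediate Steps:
E(c) = -c/2 (E(c) = c*(-½) = -c/2)
H(z, A) = 7/3 (H(z, A) = 7/(7 - 4) = 7/3)
√(H(E(-3), (-5 - 3)*(4*(-3))) - 235) = √(7/3 - 235) = √(-698/3) = I*√2094/3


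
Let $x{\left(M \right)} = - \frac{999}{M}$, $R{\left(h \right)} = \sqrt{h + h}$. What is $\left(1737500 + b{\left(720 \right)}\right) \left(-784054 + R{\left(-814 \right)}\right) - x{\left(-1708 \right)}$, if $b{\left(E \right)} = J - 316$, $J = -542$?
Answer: $- \frac{2325648850189943}{1708} + 3473284 i \sqrt{407} \approx -1.3616 \cdot 10^{12} + 7.0071 \cdot 10^{7} i$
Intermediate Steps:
$R{\left(h \right)} = \sqrt{2} \sqrt{h}$ ($R{\left(h \right)} = \sqrt{2 h} = \sqrt{2} \sqrt{h}$)
$b{\left(E \right)} = -858$ ($b{\left(E \right)} = -542 - 316 = -858$)
$\left(1737500 + b{\left(720 \right)}\right) \left(-784054 + R{\left(-814 \right)}\right) - x{\left(-1708 \right)} = \left(1737500 - 858\right) \left(-784054 + \sqrt{2} \sqrt{-814}\right) - - \frac{999}{-1708} = 1736642 \left(-784054 + \sqrt{2} i \sqrt{814}\right) - \left(-999\right) \left(- \frac{1}{1708}\right) = 1736642 \left(-784054 + 2 i \sqrt{407}\right) - \frac{999}{1708} = \left(-1361621106668 + 3473284 i \sqrt{407}\right) - \frac{999}{1708} = - \frac{2325648850189943}{1708} + 3473284 i \sqrt{407}$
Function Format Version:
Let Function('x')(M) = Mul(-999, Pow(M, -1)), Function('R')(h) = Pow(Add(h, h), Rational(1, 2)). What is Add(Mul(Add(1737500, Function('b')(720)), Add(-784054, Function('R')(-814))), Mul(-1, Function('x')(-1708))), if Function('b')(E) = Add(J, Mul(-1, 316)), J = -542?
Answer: Add(Rational(-2325648850189943, 1708), Mul(3473284, I, Pow(407, Rational(1, 2)))) ≈ Add(-1.3616e+12, Mul(7.0071e+7, I))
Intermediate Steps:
Function('R')(h) = Mul(Pow(2, Rational(1, 2)), Pow(h, Rational(1, 2))) (Function('R')(h) = Pow(Mul(2, h), Rational(1, 2)) = Mul(Pow(2, Rational(1, 2)), Pow(h, Rational(1, 2))))
Function('b')(E) = -858 (Function('b')(E) = Add(-542, Mul(-1, 316)) = Add(-542, -316) = -858)
Add(Mul(Add(1737500, Function('b')(720)), Add(-784054, Function('R')(-814))), Mul(-1, Function('x')(-1708))) = Add(Mul(Add(1737500, -858), Add(-784054, Mul(Pow(2, Rational(1, 2)), Pow(-814, Rational(1, 2))))), Mul(-1, Mul(-999, Pow(-1708, -1)))) = Add(Mul(1736642, Add(-784054, Mul(Pow(2, Rational(1, 2)), Mul(I, Pow(814, Rational(1, 2)))))), Mul(-1, Mul(-999, Rational(-1, 1708)))) = Add(Mul(1736642, Add(-784054, Mul(2, I, Pow(407, Rational(1, 2))))), Mul(-1, Rational(999, 1708))) = Add(Add(-1361621106668, Mul(3473284, I, Pow(407, Rational(1, 2)))), Rational(-999, 1708)) = Add(Rational(-2325648850189943, 1708), Mul(3473284, I, Pow(407, Rational(1, 2))))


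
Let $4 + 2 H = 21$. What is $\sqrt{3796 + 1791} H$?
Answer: $\frac{17 \sqrt{5587}}{2} \approx 635.34$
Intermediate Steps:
$H = \frac{17}{2}$ ($H = -2 + \frac{1}{2} \cdot 21 = -2 + \frac{21}{2} = \frac{17}{2} \approx 8.5$)
$\sqrt{3796 + 1791} H = \sqrt{3796 + 1791} \cdot \frac{17}{2} = \sqrt{5587} \cdot \frac{17}{2} = \frac{17 \sqrt{5587}}{2}$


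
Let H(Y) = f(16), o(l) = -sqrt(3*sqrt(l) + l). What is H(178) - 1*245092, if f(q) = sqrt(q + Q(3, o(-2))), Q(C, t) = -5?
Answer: -245092 + sqrt(11) ≈ -2.4509e+5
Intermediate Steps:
o(l) = -sqrt(l + 3*sqrt(l))
f(q) = sqrt(-5 + q) (f(q) = sqrt(q - 5) = sqrt(-5 + q))
H(Y) = sqrt(11) (H(Y) = sqrt(-5 + 16) = sqrt(11))
H(178) - 1*245092 = sqrt(11) - 1*245092 = sqrt(11) - 245092 = -245092 + sqrt(11)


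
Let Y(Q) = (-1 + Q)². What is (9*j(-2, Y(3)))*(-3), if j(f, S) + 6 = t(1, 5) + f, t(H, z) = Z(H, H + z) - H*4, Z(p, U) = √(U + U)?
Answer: 324 - 54*√3 ≈ 230.47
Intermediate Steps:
Z(p, U) = √2*√U (Z(p, U) = √(2*U) = √2*√U)
t(H, z) = -4*H + √2*√(H + z) (t(H, z) = √2*√(H + z) - H*4 = √2*√(H + z) - 4*H = -4*H + √2*√(H + z))
j(f, S) = -10 + f + 2*√3 (j(f, S) = -6 + ((√(2*1 + 2*5) - 4*1) + f) = -6 + ((√(2 + 10) - 4) + f) = -6 + ((√12 - 4) + f) = -6 + ((2*√3 - 4) + f) = -6 + ((-4 + 2*√3) + f) = -6 + (-4 + f + 2*√3) = -10 + f + 2*√3)
(9*j(-2, Y(3)))*(-3) = (9*(-10 - 2 + 2*√3))*(-3) = (9*(-12 + 2*√3))*(-3) = (-108 + 18*√3)*(-3) = 324 - 54*√3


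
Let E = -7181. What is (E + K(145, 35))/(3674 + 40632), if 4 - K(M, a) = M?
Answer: -3661/22153 ≈ -0.16526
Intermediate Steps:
K(M, a) = 4 - M
(E + K(145, 35))/(3674 + 40632) = (-7181 + (4 - 1*145))/(3674 + 40632) = (-7181 + (4 - 145))/44306 = (-7181 - 141)*(1/44306) = -7322*1/44306 = -3661/22153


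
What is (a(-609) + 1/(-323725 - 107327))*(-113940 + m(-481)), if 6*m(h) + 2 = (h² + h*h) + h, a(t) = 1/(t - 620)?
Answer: 95707445681/3178577448 ≈ 30.110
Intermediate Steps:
a(t) = 1/(-620 + t)
m(h) = -⅓ + h²/3 + h/6 (m(h) = -⅓ + ((h² + h*h) + h)/6 = -⅓ + ((h² + h²) + h)/6 = -⅓ + (2*h² + h)/6 = -⅓ + (h + 2*h²)/6 = -⅓ + (h²/3 + h/6) = -⅓ + h²/3 + h/6)
(a(-609) + 1/(-323725 - 107327))*(-113940 + m(-481)) = (1/(-620 - 609) + 1/(-323725 - 107327))*(-113940 + (-⅓ + (⅓)*(-481)² + (⅙)*(-481))) = (1/(-1229) + 1/(-431052))*(-113940 + (-⅓ + (⅓)*231361 - 481/6)) = (-1/1229 - 1/431052)*(-113940 + (-⅓ + 231361/3 - 481/6)) = -432281*(-113940 + 462239/6)/529762908 = -432281/529762908*(-221401/6) = 95707445681/3178577448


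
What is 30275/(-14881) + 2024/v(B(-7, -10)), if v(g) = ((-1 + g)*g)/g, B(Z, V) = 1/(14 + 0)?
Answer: -422061591/193453 ≈ -2181.7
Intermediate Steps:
B(Z, V) = 1/14
v(g) = -1 + g (v(g) = (g*(-1 + g))/g = -1 + g)
30275/(-14881) + 2024/v(B(-7, -10)) = 30275/(-14881) + 2024/(-1 + 1/14) = 30275*(-1/14881) + 2024/(-13/14) = -30275/14881 + 2024*(-14/13) = -30275/14881 - 28336/13 = -422061591/193453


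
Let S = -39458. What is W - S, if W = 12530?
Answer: 51988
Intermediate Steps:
W - S = 12530 - 1*(-39458) = 12530 + 39458 = 51988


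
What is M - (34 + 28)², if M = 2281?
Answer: -1563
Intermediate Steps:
M - (34 + 28)² = 2281 - (34 + 28)² = 2281 - 1*62² = 2281 - 1*3844 = 2281 - 3844 = -1563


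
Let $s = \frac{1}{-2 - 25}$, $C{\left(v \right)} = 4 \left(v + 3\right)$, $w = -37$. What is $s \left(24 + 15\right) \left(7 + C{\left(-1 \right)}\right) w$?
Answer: $\frac{2405}{3} \approx 801.67$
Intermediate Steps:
$C{\left(v \right)} = 12 + 4 v$ ($C{\left(v \right)} = 4 \left(3 + v\right) = 12 + 4 v$)
$s = - \frac{1}{27}$ ($s = \frac{1}{-27} = - \frac{1}{27} \approx -0.037037$)
$s \left(24 + 15\right) \left(7 + C{\left(-1 \right)}\right) w = - \frac{\left(24 + 15\right) \left(7 + \left(12 + 4 \left(-1\right)\right)\right)}{27} \left(-37\right) = - \frac{39 \left(7 + \left(12 - 4\right)\right)}{27} \left(-37\right) = - \frac{39 \left(7 + 8\right)}{27} \left(-37\right) = - \frac{39 \cdot 15}{27} \left(-37\right) = \left(- \frac{1}{27}\right) 585 \left(-37\right) = \left(- \frac{65}{3}\right) \left(-37\right) = \frac{2405}{3}$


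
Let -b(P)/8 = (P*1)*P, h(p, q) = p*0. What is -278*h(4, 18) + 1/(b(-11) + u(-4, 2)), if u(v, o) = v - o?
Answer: -1/974 ≈ -0.0010267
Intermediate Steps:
h(p, q) = 0
b(P) = -8*P² (b(P) = -8*P*1*P = -8*P*P = -8*P²)
-278*h(4, 18) + 1/(b(-11) + u(-4, 2)) = -278*0 + 1/(-8*(-11)² + (-4 - 1*2)) = 0 + 1/(-8*121 + (-4 - 2)) = 0 + 1/(-968 - 6) = 0 + 1/(-974) = 0 - 1/974 = -1/974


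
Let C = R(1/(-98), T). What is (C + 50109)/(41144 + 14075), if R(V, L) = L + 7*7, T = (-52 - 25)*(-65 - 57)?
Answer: 59552/55219 ≈ 1.0785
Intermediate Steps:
T = 9394 (T = -77*(-122) = 9394)
R(V, L) = 49 + L (R(V, L) = L + 49 = 49 + L)
C = 9443 (C = 49 + 9394 = 9443)
(C + 50109)/(41144 + 14075) = (9443 + 50109)/(41144 + 14075) = 59552/55219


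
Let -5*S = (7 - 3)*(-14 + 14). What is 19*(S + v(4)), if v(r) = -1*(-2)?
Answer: 38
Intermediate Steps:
v(r) = 2
S = 0 (S = -(7 - 3)*(-14 + 14)/5 = -4*0/5 = -⅕*0 = 0)
19*(S + v(4)) = 19*(0 + 2) = 19*2 = 38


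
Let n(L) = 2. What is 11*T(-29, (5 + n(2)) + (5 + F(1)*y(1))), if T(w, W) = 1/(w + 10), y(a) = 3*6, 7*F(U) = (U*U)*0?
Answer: -11/19 ≈ -0.57895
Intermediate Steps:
F(U) = 0 (F(U) = ((U*U)*0)/7 = (U²*0)/7 = (⅐)*0 = 0)
y(a) = 18
T(w, W) = 1/(10 + w)
11*T(-29, (5 + n(2)) + (5 + F(1)*y(1))) = 11/(10 - 29) = 11/(-19) = 11*(-1/19) = -11/19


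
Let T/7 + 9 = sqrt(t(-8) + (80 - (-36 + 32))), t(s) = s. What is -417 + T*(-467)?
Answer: 29004 - 6538*sqrt(19) ≈ 505.52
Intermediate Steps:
T = -63 + 14*sqrt(19) (T = -63 + 7*sqrt(-8 + (80 - (-36 + 32))) = -63 + 7*sqrt(-8 + (80 - 1*(-4))) = -63 + 7*sqrt(-8 + (80 + 4)) = -63 + 7*sqrt(-8 + 84) = -63 + 7*sqrt(76) = -63 + 7*(2*sqrt(19)) = -63 + 14*sqrt(19) ≈ -1.9754)
-417 + T*(-467) = -417 + (-63 + 14*sqrt(19))*(-467) = -417 + (29421 - 6538*sqrt(19)) = 29004 - 6538*sqrt(19)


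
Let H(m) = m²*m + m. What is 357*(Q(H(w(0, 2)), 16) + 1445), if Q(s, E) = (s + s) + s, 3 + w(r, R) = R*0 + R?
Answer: 513723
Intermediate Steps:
w(r, R) = -3 + R (w(r, R) = -3 + (R*0 + R) = -3 + (0 + R) = -3 + R)
H(m) = m + m³ (H(m) = m³ + m = m + m³)
Q(s, E) = 3*s (Q(s, E) = 2*s + s = 3*s)
357*(Q(H(w(0, 2)), 16) + 1445) = 357*(3*((-3 + 2) + (-3 + 2)³) + 1445) = 357*(3*(-1 + (-1)³) + 1445) = 357*(3*(-1 - 1) + 1445) = 357*(3*(-2) + 1445) = 357*(-6 + 1445) = 357*1439 = 513723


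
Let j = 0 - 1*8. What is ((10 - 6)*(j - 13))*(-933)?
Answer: 78372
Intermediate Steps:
j = -8 (j = 0 - 8 = -8)
((10 - 6)*(j - 13))*(-933) = ((10 - 6)*(-8 - 13))*(-933) = (4*(-21))*(-933) = -84*(-933) = 78372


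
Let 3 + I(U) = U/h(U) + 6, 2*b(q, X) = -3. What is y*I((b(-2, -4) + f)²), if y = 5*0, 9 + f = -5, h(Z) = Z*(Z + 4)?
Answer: 0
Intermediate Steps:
h(Z) = Z*(4 + Z)
b(q, X) = -3/2 (b(q, X) = (½)*(-3) = -3/2)
f = -14 (f = -9 - 5 = -14)
y = 0
I(U) = 3 + 1/(4 + U) (I(U) = -3 + (U/((U*(4 + U))) + 6) = -3 + ((1/(U*(4 + U)))*U + 6) = -3 + (1/(4 + U) + 6) = -3 + (6 + 1/(4 + U)) = 3 + 1/(4 + U))
y*I((b(-2, -4) + f)²) = 0*((13 + 3*(-3/2 - 14)²)/(4 + (-3/2 - 14)²)) = 0*((13 + 3*(-31/2)²)/(4 + (-31/2)²)) = 0*((13 + 3*(961/4))/(4 + 961/4)) = 0*((13 + 2883/4)/(977/4)) = 0*((4/977)*(2935/4)) = 0*(2935/977) = 0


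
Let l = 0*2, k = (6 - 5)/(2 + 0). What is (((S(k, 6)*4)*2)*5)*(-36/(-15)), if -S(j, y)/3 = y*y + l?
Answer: -10368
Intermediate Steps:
k = 1/2 ≈ 0.50000
l = 0
S(j, y) = -3*y**2 (S(j, y) = -3*(y*y + 0) = -3*(y**2 + 0) = -3*y**2)
(((S(k, 6)*4)*2)*5)*(-36/(-15)) = (((-3*6**2*4)*2)*5)*(-36/(-15)) = (((-3*36*4)*2)*5)*(-36*(-1/15)) = ((-108*4*2)*5)*(12/5) = (-432*2*5)*(12/5) = -864*5*(12/5) = -4320*12/5 = -10368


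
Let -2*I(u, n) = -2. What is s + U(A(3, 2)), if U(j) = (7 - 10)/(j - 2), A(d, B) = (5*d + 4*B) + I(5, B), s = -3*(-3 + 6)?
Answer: -201/22 ≈ -9.1364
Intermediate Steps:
I(u, n) = 1 (I(u, n) = -1/2*(-2) = 1)
s = -9 (s = -3*3 = -9)
A(d, B) = 1 + 4*B + 5*d (A(d, B) = (5*d + 4*B) + 1 = (4*B + 5*d) + 1 = 1 + 4*B + 5*d)
U(j) = -3/(-2 + j)
s + U(A(3, 2)) = -9 - 3/(-2 + (1 + 4*2 + 5*3)) = -9 - 3/(-2 + (1 + 8 + 15)) = -9 - 3/(-2 + 24) = -9 - 3/22 = -201/22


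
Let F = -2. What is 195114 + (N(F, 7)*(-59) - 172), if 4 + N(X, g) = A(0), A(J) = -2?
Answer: 195296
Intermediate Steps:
N(X, g) = -6 (N(X, g) = -4 - 2 = -6)
195114 + (N(F, 7)*(-59) - 172) = 195114 + (-6*(-59) - 172) = 195114 + (354 - 172) = 195114 + 182 = 195296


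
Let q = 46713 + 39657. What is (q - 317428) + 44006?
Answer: -187052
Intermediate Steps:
q = 86370
(q - 317428) + 44006 = (86370 - 317428) + 44006 = -231058 + 44006 = -187052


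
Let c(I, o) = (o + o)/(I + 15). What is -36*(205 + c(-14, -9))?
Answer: -6732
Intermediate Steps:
c(I, o) = 2*o/(15 + I) (c(I, o) = (2*o)/(15 + I) = 2*o/(15 + I))
-36*(205 + c(-14, -9)) = -36*(205 + 2*(-9)/(15 - 14)) = -36*(205 + 2*(-9)/1) = -36*(205 + 2*(-9)*1) = -36*(205 - 18) = -36*187 = -6732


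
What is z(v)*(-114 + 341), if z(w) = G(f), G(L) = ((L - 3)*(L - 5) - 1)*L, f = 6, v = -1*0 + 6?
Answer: 2724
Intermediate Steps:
v = 6 (v = 0 + 6 = 6)
G(L) = L*(-1 + (-5 + L)*(-3 + L)) (G(L) = ((-3 + L)*(-5 + L) - 1)*L = ((-5 + L)*(-3 + L) - 1)*L = (-1 + (-5 + L)*(-3 + L))*L = L*(-1 + (-5 + L)*(-3 + L)))
z(w) = 12 (z(w) = 6*(14 + 6² - 8*6) = 6*(14 + 36 - 48) = 6*2 = 12)
z(v)*(-114 + 341) = 12*(-114 + 341) = 12*227 = 2724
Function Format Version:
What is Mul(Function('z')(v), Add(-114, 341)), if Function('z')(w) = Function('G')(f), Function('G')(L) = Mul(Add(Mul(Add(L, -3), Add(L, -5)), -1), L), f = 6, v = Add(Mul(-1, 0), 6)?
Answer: 2724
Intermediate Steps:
v = 6 (v = Add(0, 6) = 6)
Function('G')(L) = Mul(L, Add(-1, Mul(Add(-5, L), Add(-3, L)))) (Function('G')(L) = Mul(Add(Mul(Add(-3, L), Add(-5, L)), -1), L) = Mul(Add(Mul(Add(-5, L), Add(-3, L)), -1), L) = Mul(Add(-1, Mul(Add(-5, L), Add(-3, L))), L) = Mul(L, Add(-1, Mul(Add(-5, L), Add(-3, L)))))
Function('z')(w) = 12 (Function('z')(w) = Mul(6, Add(14, Pow(6, 2), Mul(-8, 6))) = Mul(6, Add(14, 36, -48)) = Mul(6, 2) = 12)
Mul(Function('z')(v), Add(-114, 341)) = Mul(12, Add(-114, 341)) = Mul(12, 227) = 2724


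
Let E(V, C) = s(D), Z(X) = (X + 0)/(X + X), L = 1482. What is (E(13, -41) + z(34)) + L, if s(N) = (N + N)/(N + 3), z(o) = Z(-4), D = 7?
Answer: 14839/10 ≈ 1483.9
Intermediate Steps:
Z(X) = ½ (Z(X) = X/((2*X)) = X*(1/(2*X)) = ½)
z(o) = ½
s(N) = 2*N/(3 + N) (s(N) = (2*N)/(3 + N) = 2*N/(3 + N))
E(V, C) = 7/5 (E(V, C) = 2*7/(3 + 7) = 2*7/10 = 2*7*(⅒) = 7/5)
(E(13, -41) + z(34)) + L = (7/5 + ½) + 1482 = 19/10 + 1482 = 14839/10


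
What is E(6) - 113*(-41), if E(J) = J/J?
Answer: 4634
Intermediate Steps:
E(J) = 1
E(6) - 113*(-41) = 1 - 113*(-41) = 1 + 4633 = 4634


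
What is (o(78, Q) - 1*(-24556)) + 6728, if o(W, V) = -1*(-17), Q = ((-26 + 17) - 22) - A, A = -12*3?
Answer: 31301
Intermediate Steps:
A = -36
Q = 5 (Q = ((-26 + 17) - 22) - 1*(-36) = (-9 - 22) + 36 = -31 + 36 = 5)
o(W, V) = 17
(o(78, Q) - 1*(-24556)) + 6728 = (17 - 1*(-24556)) + 6728 = (17 + 24556) + 6728 = 24573 + 6728 = 31301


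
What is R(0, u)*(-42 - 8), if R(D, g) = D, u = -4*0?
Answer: 0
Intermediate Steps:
u = 0
R(0, u)*(-42 - 8) = 0*(-42 - 8) = 0*(-50) = 0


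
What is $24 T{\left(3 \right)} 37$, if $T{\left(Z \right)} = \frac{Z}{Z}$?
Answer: $888$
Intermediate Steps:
$T{\left(Z \right)} = 1$
$24 T{\left(3 \right)} 37 = 24 \cdot 1 \cdot 37 = 24 \cdot 37 = 888$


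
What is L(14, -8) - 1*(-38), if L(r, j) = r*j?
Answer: -74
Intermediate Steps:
L(r, j) = j*r
L(14, -8) - 1*(-38) = -8*14 - 1*(-38) = -112 + 38 = -74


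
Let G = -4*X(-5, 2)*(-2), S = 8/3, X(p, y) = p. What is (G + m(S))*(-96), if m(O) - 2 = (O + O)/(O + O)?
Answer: 3552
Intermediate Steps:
S = 8/3 (S = 8*(⅓) = 8/3 ≈ 2.6667)
m(O) = 3 (m(O) = 2 + (O + O)/(O + O) = 2 + (2*O)/((2*O)) = 2 + (2*O)*(1/(2*O)) = 2 + 1 = 3)
G = -40 (G = -4*(-5)*(-2) = 20*(-2) = -40)
(G + m(S))*(-96) = (-40 + 3)*(-96) = -37*(-96) = 3552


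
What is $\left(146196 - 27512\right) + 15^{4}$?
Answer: $169309$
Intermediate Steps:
$\left(146196 - 27512\right) + 15^{4} = 118684 + 50625 = 169309$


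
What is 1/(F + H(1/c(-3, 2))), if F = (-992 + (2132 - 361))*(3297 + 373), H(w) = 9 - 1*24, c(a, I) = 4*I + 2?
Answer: 1/2858915 ≈ 3.4978e-7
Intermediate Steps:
c(a, I) = 2 + 4*I
H(w) = -15 (H(w) = 9 - 24 = -15)
F = 2858930 (F = (-992 + 1771)*3670 = 779*3670 = 2858930)
1/(F + H(1/c(-3, 2))) = 1/(2858930 - 15) = 1/2858915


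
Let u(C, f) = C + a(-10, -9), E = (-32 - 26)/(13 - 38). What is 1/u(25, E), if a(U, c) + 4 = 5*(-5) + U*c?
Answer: 1/86 ≈ 0.011628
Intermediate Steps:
E = 58/25 (E = -58/(-25) = -58*(-1/25) = 58/25 ≈ 2.3200)
a(U, c) = -29 + U*c (a(U, c) = -4 + (5*(-5) + U*c) = -4 + (-25 + U*c) = -29 + U*c)
u(C, f) = 61 + C (u(C, f) = C + (-29 - 10*(-9)) = C + (-29 + 90) = C + 61 = 61 + C)
1/u(25, E) = 1/(61 + 25) = 1/86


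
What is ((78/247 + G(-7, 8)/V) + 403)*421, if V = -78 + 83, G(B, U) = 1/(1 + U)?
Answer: 145183534/855 ≈ 1.6981e+5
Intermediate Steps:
V = 5
((78/247 + G(-7, 8)/V) + 403)*421 = ((78/247 + 1/((1 + 8)*5)) + 403)*421 = ((78*(1/247) + (⅕)/9) + 403)*421 = ((6/19 + (⅑)*(⅕)) + 403)*421 = ((6/19 + 1/45) + 403)*421 = (289/855 + 403)*421 = (344854/855)*421 = 145183534/855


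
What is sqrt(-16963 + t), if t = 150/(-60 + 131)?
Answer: I*sqrt(85499833)/71 ≈ 130.23*I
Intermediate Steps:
t = 150/71 ≈ 2.1127
sqrt(-16963 + t) = sqrt(-16963 + 150/71) = sqrt(-1204223/71) = I*sqrt(85499833)/71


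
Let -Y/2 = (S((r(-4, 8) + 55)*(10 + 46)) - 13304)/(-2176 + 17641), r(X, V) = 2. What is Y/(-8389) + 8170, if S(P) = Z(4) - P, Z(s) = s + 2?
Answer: 211988429494/25947177 ≈ 8170.0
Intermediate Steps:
Z(s) = 2 + s
S(P) = 6 - P (S(P) = (2 + 4) - P = 6 - P)
Y = 6596/3093 (Y = -2*((6 - (2 + 55)*(10 + 46)) - 13304)/(-2176 + 17641) = -2*((6 - 57*56) - 13304)/15465 = -2*((6 - 1*3192) - 13304)/15465 = -2*((6 - 3192) - 13304)/15465 = -2*(-3186 - 13304)/15465 = -(-32980)/15465 = -2*(-3298/3093) = 6596/3093 ≈ 2.1326)
Y/(-8389) + 8170 = (6596/3093)/(-8389) + 8170 = (6596/3093)*(-1/8389) + 8170 = -6596/25947177 + 8170 = 211988429494/25947177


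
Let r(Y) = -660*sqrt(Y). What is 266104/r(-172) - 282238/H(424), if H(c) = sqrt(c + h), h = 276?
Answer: -141119*sqrt(7)/35 + 33263*I*sqrt(43)/7095 ≈ -10668.0 + 30.743*I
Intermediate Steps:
H(c) = sqrt(276 + c) (H(c) = sqrt(c + 276) = sqrt(276 + c))
266104/r(-172) - 282238/H(424) = 266104/((-1320*I*sqrt(43))) - 282238/sqrt(276 + 424) = 266104/((-1320*I*sqrt(43))) - 282238*sqrt(7)/70 = 266104*(I*sqrt(43)/56760) - 141119*sqrt(7)/35 = 33263*I*sqrt(43)/7095 - 141119*sqrt(7)/35 = -141119*sqrt(7)/35 + 33263*I*sqrt(43)/7095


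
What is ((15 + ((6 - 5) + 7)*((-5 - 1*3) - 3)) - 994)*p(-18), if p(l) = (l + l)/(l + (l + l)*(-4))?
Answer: 2134/7 ≈ 304.86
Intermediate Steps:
p(l) = -2/7 (p(l) = (2*l)/(l + (2*l)*(-4)) = (2*l)/(l - 8*l) = (2*l)/((-7*l)) = (2*l)*(-1/(7*l)) = -2/7)
((15 + ((6 - 5) + 7)*((-5 - 1*3) - 3)) - 994)*p(-18) = ((15 + ((6 - 5) + 7)*((-5 - 1*3) - 3)) - 994)*(-2/7) = ((15 + (1 + 7)*((-5 - 3) - 3)) - 994)*(-2/7) = ((15 + 8*(-8 - 3)) - 994)*(-2/7) = ((15 + 8*(-11)) - 994)*(-2/7) = ((15 - 88) - 994)*(-2/7) = (-73 - 994)*(-2/7) = -1067*(-2/7) = 2134/7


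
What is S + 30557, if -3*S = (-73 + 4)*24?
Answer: 31109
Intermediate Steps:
S = 552 (S = -(-73 + 4)*24/3 = -(-23)*24 = -1/3*(-1656) = 552)
S + 30557 = 552 + 30557 = 31109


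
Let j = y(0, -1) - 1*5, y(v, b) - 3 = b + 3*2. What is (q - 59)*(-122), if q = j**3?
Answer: 3904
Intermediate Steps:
y(v, b) = 9 + b (y(v, b) = 3 + (b + 3*2) = 3 + (b + 6) = 3 + (6 + b) = 9 + b)
j = 3 (j = (9 - 1) - 1*5 = 8 - 5 = 3)
q = 27 (q = 3**3 = 27)
(q - 59)*(-122) = (27 - 59)*(-122) = -32*(-122) = 3904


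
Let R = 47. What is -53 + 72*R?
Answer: 3331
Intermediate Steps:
-53 + 72*R = -53 + 72*47 = -53 + 3384 = 3331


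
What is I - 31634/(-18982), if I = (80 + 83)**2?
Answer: 252182196/9491 ≈ 26571.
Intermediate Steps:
I = 26569 (I = 163**2 = 26569)
I - 31634/(-18982) = 26569 - 31634/(-18982) = 26569 - 31634*(-1/18982) = 26569 + 15817/9491 = 252182196/9491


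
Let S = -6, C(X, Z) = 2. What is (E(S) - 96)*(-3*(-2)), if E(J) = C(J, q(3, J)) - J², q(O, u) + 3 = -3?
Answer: -780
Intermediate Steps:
q(O, u) = -6 (q(O, u) = -3 - 3 = -6)
E(J) = 2 - J²
(E(S) - 96)*(-3*(-2)) = ((2 - 1*(-6)²) - 96)*(-3*(-2)) = ((2 - 1*36) - 96)*6 = ((2 - 36) - 96)*6 = (-34 - 96)*6 = -130*6 = -780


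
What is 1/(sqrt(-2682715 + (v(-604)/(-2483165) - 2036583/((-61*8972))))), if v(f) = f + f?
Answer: -2*I*sqrt(1238691907008806424282249812355)/3645848460530519769 ≈ -0.00061054*I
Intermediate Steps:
v(f) = 2*f
1/(sqrt(-2682715 + (v(-604)/(-2483165) - 2036583/((-61*8972))))) = 1/(sqrt(-2682715 + ((2*(-604))/(-2483165) - 2036583/((-61*8972))))) = 1/(sqrt(-2682715 + (-1208*(-1/2483165) - 2036583/(-547292)))) = 1/(sqrt(-2682715 + (1208/2483165 - 2036583*(-1/547292)))) = 1/(sqrt(-2682715 + (1208/2483165 + 2036583/547292))) = 1/(sqrt(-2682715 + 5057832753931/1359016339180)) = 1/(sqrt(-3645848460530519769/1359016339180)) = 1/(I*sqrt(1238691907008806424282249812355)/679508169590) = -2*I*sqrt(1238691907008806424282249812355)/3645848460530519769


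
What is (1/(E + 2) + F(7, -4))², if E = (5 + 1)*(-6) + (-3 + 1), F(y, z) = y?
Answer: 63001/1296 ≈ 48.612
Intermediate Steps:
E = -38 (E = 6*(-6) - 2 = -36 - 2 = -38)
(1/(E + 2) + F(7, -4))² = (1/(-38 + 2) + 7)² = (1/(-36) + 7)² = (-1/36 + 7)² = (251/36)² = 63001/1296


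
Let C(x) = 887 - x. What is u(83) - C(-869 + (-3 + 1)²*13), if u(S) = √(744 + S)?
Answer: -1704 + √827 ≈ -1675.2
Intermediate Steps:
u(83) - C(-869 + (-3 + 1)²*13) = √(744 + 83) - (887 - (-869 + (-3 + 1)²*13)) = √827 - (887 - (-869 + (-2)²*13)) = √827 - (887 - (-869 + 4*13)) = √827 - (887 - (-869 + 52)) = √827 - (887 - 1*(-817)) = √827 - (887 + 817) = √827 - 1*1704 = √827 - 1704 = -1704 + √827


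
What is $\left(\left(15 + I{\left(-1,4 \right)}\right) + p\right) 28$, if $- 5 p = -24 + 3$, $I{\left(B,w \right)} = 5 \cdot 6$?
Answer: $\frac{6888}{5} \approx 1377.6$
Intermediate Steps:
$I{\left(B,w \right)} = 30$
$p = \frac{21}{5}$ ($p = - \frac{-24 + 3}{5} = \left(- \frac{1}{5}\right) \left(-21\right) = \frac{21}{5} \approx 4.2$)
$\left(\left(15 + I{\left(-1,4 \right)}\right) + p\right) 28 = \left(\left(15 + 30\right) + \frac{21}{5}\right) 28 = \left(45 + \frac{21}{5}\right) 28 = \frac{246}{5} \cdot 28 = \frac{6888}{5}$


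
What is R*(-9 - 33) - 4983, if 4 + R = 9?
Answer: -5193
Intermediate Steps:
R = 5 (R = -4 + 9 = 5)
R*(-9 - 33) - 4983 = 5*(-9 - 33) - 4983 = 5*(-42) - 4983 = -210 - 4983 = -5193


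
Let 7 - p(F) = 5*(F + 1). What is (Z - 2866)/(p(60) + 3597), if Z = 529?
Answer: -2337/3299 ≈ -0.70840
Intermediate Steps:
p(F) = 2 - 5*F (p(F) = 7 - 5*(F + 1) = 7 - 5*(1 + F) = 7 - (5 + 5*F) = 7 + (-5 - 5*F) = 2 - 5*F)
(Z - 2866)/(p(60) + 3597) = (529 - 2866)/((2 - 5*60) + 3597) = -2337/((2 - 300) + 3597) = -2337/(-298 + 3597) = -2337/3299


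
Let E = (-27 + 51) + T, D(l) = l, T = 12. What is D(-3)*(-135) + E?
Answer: 441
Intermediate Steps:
E = 36 (E = (-27 + 51) + 12 = 24 + 12 = 36)
D(-3)*(-135) + E = -3*(-135) + 36 = 405 + 36 = 441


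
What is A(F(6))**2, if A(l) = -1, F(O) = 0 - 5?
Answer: 1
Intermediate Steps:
F(O) = -5
A(F(6))**2 = (-1)**2 = 1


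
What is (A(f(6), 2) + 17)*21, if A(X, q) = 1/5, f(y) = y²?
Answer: 1806/5 ≈ 361.20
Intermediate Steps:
A(X, q) = ⅕
(A(f(6), 2) + 17)*21 = (⅕ + 17)*21 = (86/5)*21 = 1806/5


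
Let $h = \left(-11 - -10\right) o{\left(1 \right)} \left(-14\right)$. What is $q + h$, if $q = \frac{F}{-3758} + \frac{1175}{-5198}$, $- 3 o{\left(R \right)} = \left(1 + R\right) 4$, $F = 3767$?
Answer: $- \frac{564951739}{14650563} \approx -38.562$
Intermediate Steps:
$o{\left(R \right)} = - \frac{4}{3} - \frac{4 R}{3}$ ($o{\left(R \right)} = - \frac{\left(1 + R\right) 4}{3} = - \frac{4 + 4 R}{3} = - \frac{4}{3} - \frac{4 R}{3}$)
$q = - \frac{5999129}{4883521}$ ($q = \frac{3767}{-3758} + \frac{1175}{-5198} = 3767 \left(- \frac{1}{3758}\right) + 1175 \left(- \frac{1}{5198}\right) = - \frac{3767}{3758} - \frac{1175}{5198} = - \frac{5999129}{4883521} \approx -1.2284$)
$h = - \frac{112}{3}$ ($h = \left(-11 - -10\right) \left(- \frac{4}{3} - \frac{4}{3}\right) \left(-14\right) = \left(-11 + 10\right) \left(- \frac{4}{3} - \frac{4}{3}\right) \left(-14\right) = \left(-1\right) \left(- \frac{8}{3}\right) \left(-14\right) = \frac{8}{3} \left(-14\right) = - \frac{112}{3} \approx -37.333$)
$q + h = - \frac{5999129}{4883521} - \frac{112}{3} = - \frac{564951739}{14650563}$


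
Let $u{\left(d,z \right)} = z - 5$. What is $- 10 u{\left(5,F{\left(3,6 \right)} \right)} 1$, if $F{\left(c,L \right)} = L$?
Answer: $-10$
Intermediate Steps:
$u{\left(d,z \right)} = -5 + z$
$- 10 u{\left(5,F{\left(3,6 \right)} \right)} 1 = - 10 \left(-5 + 6\right) 1 = \left(-10\right) 1 \cdot 1 = \left(-10\right) 1 = -10$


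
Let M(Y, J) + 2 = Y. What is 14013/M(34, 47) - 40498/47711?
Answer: 667278307/1526752 ≈ 437.06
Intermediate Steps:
M(Y, J) = -2 + Y
14013/M(34, 47) - 40498/47711 = 14013/(-2 + 34) - 40498/47711 = 14013/32 - 40498*1/47711 = 14013*(1/32) - 40498/47711 = 14013/32 - 40498/47711 = 667278307/1526752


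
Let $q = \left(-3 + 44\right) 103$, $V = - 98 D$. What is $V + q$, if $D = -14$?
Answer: $5595$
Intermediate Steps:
$V = 1372$ ($V = \left(-98\right) \left(-14\right) = 1372$)
$q = 4223$ ($q = 41 \cdot 103 = 4223$)
$V + q = 1372 + 4223 = 5595$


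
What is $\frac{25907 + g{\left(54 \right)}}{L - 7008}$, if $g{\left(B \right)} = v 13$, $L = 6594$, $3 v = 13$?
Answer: $- \frac{38945}{621} \approx -62.713$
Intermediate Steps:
$v = \frac{13}{3}$ ($v = \frac{1}{3} \cdot 13 = \frac{13}{3} \approx 4.3333$)
$g{\left(B \right)} = \frac{169}{3}$ ($g{\left(B \right)} = \frac{13}{3} \cdot 13 = \frac{169}{3}$)
$\frac{25907 + g{\left(54 \right)}}{L - 7008} = \frac{25907 + \frac{169}{3}}{6594 - 7008} = \frac{77890}{3 \left(-414\right)} = \frac{77890}{3} \left(- \frac{1}{414}\right) = - \frac{38945}{621}$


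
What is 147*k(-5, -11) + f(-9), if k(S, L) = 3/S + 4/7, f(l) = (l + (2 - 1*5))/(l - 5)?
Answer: -117/35 ≈ -3.3429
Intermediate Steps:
f(l) = (-3 + l)/(-5 + l) (f(l) = (l + (2 - 5))/(-5 + l) = (l - 3)/(-5 + l) = (-3 + l)/(-5 + l))
k(S, L) = 4/7 + 3/S (k(S, L) = 3/S + 4*(⅐) = 3/S + 4/7 = 4/7 + 3/S)
147*k(-5, -11) + f(-9) = 147*(4/7 + 3/(-5)) + (-3 - 9)/(-5 - 9) = 147*(4/7 + 3*(-⅕)) - 12/(-14) = 147*(4/7 - ⅗) - 1/14*(-12) = 147*(-1/35) + 6/7 = -21/5 + 6/7 = -117/35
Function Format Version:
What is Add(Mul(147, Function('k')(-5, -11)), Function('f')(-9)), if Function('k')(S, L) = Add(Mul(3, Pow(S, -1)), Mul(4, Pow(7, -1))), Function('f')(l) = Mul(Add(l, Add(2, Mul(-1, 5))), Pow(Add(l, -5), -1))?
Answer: Rational(-117, 35) ≈ -3.3429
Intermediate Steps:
Function('f')(l) = Mul(Pow(Add(-5, l), -1), Add(-3, l)) (Function('f')(l) = Mul(Add(l, Add(2, -5)), Pow(Add(-5, l), -1)) = Mul(Add(l, -3), Pow(Add(-5, l), -1)) = Mul(Add(-3, l), Pow(Add(-5, l), -1)) = Mul(Pow(Add(-5, l), -1), Add(-3, l)))
Function('k')(S, L) = Add(Rational(4, 7), Mul(3, Pow(S, -1))) (Function('k')(S, L) = Add(Mul(3, Pow(S, -1)), Mul(4, Rational(1, 7))) = Add(Mul(3, Pow(S, -1)), Rational(4, 7)) = Add(Rational(4, 7), Mul(3, Pow(S, -1))))
Add(Mul(147, Function('k')(-5, -11)), Function('f')(-9)) = Add(Mul(147, Add(Rational(4, 7), Mul(3, Pow(-5, -1)))), Mul(Pow(Add(-5, -9), -1), Add(-3, -9))) = Add(Mul(147, Add(Rational(4, 7), Mul(3, Rational(-1, 5)))), Mul(Pow(-14, -1), -12)) = Add(Mul(147, Add(Rational(4, 7), Rational(-3, 5))), Mul(Rational(-1, 14), -12)) = Add(Mul(147, Rational(-1, 35)), Rational(6, 7)) = Add(Rational(-21, 5), Rational(6, 7)) = Rational(-117, 35)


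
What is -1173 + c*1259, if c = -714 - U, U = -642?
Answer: -91821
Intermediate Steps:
c = -72 (c = -714 - 1*(-642) = -714 + 642 = -72)
-1173 + c*1259 = -1173 - 72*1259 = -1173 - 90648 = -91821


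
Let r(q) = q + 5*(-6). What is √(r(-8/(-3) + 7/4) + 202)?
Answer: √6351/6 ≈ 13.282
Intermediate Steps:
r(q) = -30 + q (r(q) = q - 30 = -30 + q)
√(r(-8/(-3) + 7/4) + 202) = √((-30 + (-8/(-3) + 7/4)) + 202) = √((-30 + (-8*(-⅓) + 7*(¼))) + 202) = √((-30 + (8/3 + 7/4)) + 202) = √((-30 + 53/12) + 202) = √(-307/12 + 202) = √(2117/12) = √6351/6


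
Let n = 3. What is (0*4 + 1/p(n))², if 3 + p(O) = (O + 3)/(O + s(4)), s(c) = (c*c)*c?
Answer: 4489/38025 ≈ 0.11805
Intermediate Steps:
s(c) = c³ (s(c) = c²*c = c³)
p(O) = -3 + (3 + O)/(64 + O) (p(O) = -3 + (O + 3)/(O + 4³) = -3 + (3 + O)/(O + 64) = -3 + (3 + O)/(64 + O))
(0*4 + 1/p(n))² = (0*4 + 1/((-189 - 2*3)/(64 + 3)))² = (0 + 1/((-189 - 6)/67))² = (0 + 1/((1/67)*(-195)))² = (0 + 1/(-195/67))² = (0 - 67/195)² = (-67/195)² = 4489/38025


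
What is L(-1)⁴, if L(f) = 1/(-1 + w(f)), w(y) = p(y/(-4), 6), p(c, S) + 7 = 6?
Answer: 1/16 ≈ 0.062500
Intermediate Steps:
p(c, S) = -1 (p(c, S) = -7 + 6 = -1)
w(y) = -1
L(f) = -½ (L(f) = 1/(-1 - 1) = 1/(-2) = -½)
L(-1)⁴ = (-½)⁴ = 1/16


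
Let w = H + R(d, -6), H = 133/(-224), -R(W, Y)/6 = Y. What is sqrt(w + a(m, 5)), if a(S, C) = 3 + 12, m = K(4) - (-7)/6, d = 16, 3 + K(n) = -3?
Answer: sqrt(3226)/8 ≈ 7.0997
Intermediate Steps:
K(n) = -6 (K(n) = -3 - 3 = -6)
R(W, Y) = -6*Y
H = -19/32 (H = 133*(-1/224) = -19/32 ≈ -0.59375)
m = -29/6 (m = -6 - (-7)/6 = -6 - 1*(-7/6) = -6 + 7/6 = -29/6 ≈ -4.8333)
w = 1133/32 (w = -19/32 - 6*(-6) = -19/32 + 36 = 1133/32 ≈ 35.406)
a(S, C) = 15
sqrt(w + a(m, 5)) = sqrt(1133/32 + 15) = sqrt(1613/32) = sqrt(3226)/8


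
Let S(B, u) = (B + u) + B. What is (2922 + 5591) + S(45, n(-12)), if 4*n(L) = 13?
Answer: 34425/4 ≈ 8606.3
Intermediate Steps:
n(L) = 13/4 (n(L) = (¼)*13 = 13/4)
S(B, u) = u + 2*B
(2922 + 5591) + S(45, n(-12)) = (2922 + 5591) + (13/4 + 2*45) = 8513 + (13/4 + 90) = 8513 + 373/4 = 34425/4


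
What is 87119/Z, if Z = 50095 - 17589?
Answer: 87119/32506 ≈ 2.6801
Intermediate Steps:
Z = 32506
87119/Z = 87119/32506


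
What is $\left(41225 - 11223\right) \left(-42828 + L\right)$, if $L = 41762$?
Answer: $-31982132$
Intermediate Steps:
$\left(41225 - 11223\right) \left(-42828 + L\right) = \left(41225 - 11223\right) \left(-42828 + 41762\right) = 30002 \left(-1066\right) = -31982132$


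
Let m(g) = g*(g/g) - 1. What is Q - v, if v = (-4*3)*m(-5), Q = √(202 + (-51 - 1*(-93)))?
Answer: -72 + 2*√61 ≈ -56.380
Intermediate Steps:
m(g) = -1 + g (m(g) = g*1 - 1 = g - 1 = -1 + g)
Q = 2*√61 (Q = √(202 + (-51 + 93)) = √(202 + 42) = √244 = 2*√61 ≈ 15.620)
v = 72 (v = (-4*3)*(-1 - 5) = -12*(-6) = 72)
Q - v = 2*√61 - 1*72 = 2*√61 - 72 = -72 + 2*√61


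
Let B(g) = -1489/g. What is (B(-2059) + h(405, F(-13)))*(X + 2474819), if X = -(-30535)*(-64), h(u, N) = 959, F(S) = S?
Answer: 35472432570/71 ≈ 4.9961e+8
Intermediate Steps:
X = -1954240 (X = -30535*64 = -1954240)
(B(-2059) + h(405, F(-13)))*(X + 2474819) = (-1489/(-2059) + 959)*(-1954240 + 2474819) = (-1489*(-1/2059) + 959)*520579 = (1489/2059 + 959)*520579 = (1976070/2059)*520579 = 35472432570/71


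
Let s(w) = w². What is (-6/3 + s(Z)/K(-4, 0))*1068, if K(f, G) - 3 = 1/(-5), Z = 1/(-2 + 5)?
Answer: -43966/21 ≈ -2093.6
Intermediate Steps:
Z = ⅓ (Z = 1/3 = ⅓ ≈ 0.33333)
K(f, G) = 14/5 (K(f, G) = 3 + 1/(-5) = 3 - ⅕ = 14/5)
(-6/3 + s(Z)/K(-4, 0))*1068 = (-6/3 + (⅓)²/(14/5))*1068 = (-6*⅓ + (⅑)*(5/14))*1068 = (-2 + 5/126)*1068 = -247/126*1068 = -43966/21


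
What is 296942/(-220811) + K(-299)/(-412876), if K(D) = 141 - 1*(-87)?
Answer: -30662642525/22791890609 ≈ -1.3453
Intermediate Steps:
K(D) = 228 (K(D) = 141 + 87 = 228)
296942/(-220811) + K(-299)/(-412876) = 296942/(-220811) + 228/(-412876) = 296942*(-1/220811) + 228*(-1/412876) = -296942/220811 - 57/103219 = -30662642525/22791890609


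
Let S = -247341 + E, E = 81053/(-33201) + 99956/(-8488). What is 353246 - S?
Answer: 6044838640667/10064646 ≈ 6.0060e+5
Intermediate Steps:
E = -143093465/10064646 (E = 81053*(-1/33201) + 99956*(-1/8488) = -11579/4743 - 24989/2122 = -143093465/10064646 ≈ -14.217)
S = -2489542699751/10064646 (S = -247341 - 143093465/10064646 = -2489542699751/10064646 ≈ -2.4736e+5)
353246 - S = 353246 - 1*(-2489542699751/10064646) = 353246 + 2489542699751/10064646 = 6044838640667/10064646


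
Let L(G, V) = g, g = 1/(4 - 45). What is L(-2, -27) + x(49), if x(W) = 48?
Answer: 1967/41 ≈ 47.976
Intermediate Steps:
g = -1/41 (g = 1/(-41) = -1/41 ≈ -0.024390)
L(G, V) = -1/41
L(-2, -27) + x(49) = -1/41 + 48 = 1967/41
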